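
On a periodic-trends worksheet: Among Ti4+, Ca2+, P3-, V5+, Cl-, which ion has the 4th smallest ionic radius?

Isoelectronic series (18 e⁻ each). Size is set by nuclear charge: more protons means a smaller ion. V5+ (Z=23), Ti4+ (Z=22), Ca2+ (Z=20), Cl- (Z=17), P3- (Z=15).
Ordering: V5+ < Ti4+ < Ca2+ < Cl- < P3-. The 4th smallest is Cl-.

Cl-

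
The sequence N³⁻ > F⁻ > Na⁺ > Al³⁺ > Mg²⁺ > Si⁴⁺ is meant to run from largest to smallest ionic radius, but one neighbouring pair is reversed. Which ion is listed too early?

Check each adjacent pair. Al³⁺ and Mg²⁺ are reversed: Al³⁺ and Mg²⁺ share 10 electrons; the higher nuclear charge on Al (Z=13) contracts it more, so Al³⁺ < Mg²⁺. No other neighbouring pair contradicts the periodic trends, so Al³⁺ is the ion listed too early.

Al³⁺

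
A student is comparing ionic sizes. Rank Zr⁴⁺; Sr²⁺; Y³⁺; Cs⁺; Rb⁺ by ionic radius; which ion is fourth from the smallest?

Rb⁺

Zr⁴⁺ has 36 e⁻ (Z=40), Y³⁺ has 36 e⁻ (Z=39), Sr²⁺ has 36 e⁻ (Z=38), Rb⁺ has 36 e⁻ (Z=37), Cs⁺ has 54 e⁻ (Z=55). Zr⁴⁺ < Y³⁺ (isoelectronic, higher Z=40 is smaller); Y³⁺ < Sr²⁺ (isoelectronic, higher Z=39 is smaller); Sr²⁺ < Rb⁺ (both 36 e⁻, Z=38>37); Rb⁺ < Cs⁺ (same group, 1 shell fewer).
Ordering: Zr⁴⁺ < Y³⁺ < Sr²⁺ < Rb⁺ < Cs⁺. The fourth smallest is Rb⁺.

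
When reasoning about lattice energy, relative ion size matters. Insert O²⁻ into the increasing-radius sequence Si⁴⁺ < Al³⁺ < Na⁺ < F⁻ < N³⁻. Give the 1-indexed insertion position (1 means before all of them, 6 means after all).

All of these have 10 electrons (isoelectronic). With the same electron cloud, the ion with the most protons pulls it in tightest. Nuclear charges: Si⁴⁺ (Z=14), Al³⁺ (Z=13), Na⁺ (Z=11), F⁻ (Z=9), O²⁻ (Z=8), N³⁻ (Z=7). Highest Z is smallest.
With O²⁻ included the full order is Si⁴⁺ < Al³⁺ < Na⁺ < F⁻ < O²⁻ < N³⁻, so it takes position 5.

5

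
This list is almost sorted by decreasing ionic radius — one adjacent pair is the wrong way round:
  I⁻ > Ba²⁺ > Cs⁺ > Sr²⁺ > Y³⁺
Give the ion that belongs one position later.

Scanning neighbour by neighbour, only Ba²⁺/Cs⁺ violates a trend: both have 54 electrons but Z(Ba)=56 > Z(Cs)=55, so Ba²⁺ should be the smaller of the two. That makes Ba²⁺ the one sitting a position early relative to where it belongs.

Ba²⁺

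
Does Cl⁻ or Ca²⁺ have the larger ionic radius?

These species are isoelectronic with 18 electrons. The only difference is the number of protons: Ca²⁺ (Z=20), Cl⁻ (Z=17). The strongest nuclear pull (Ca²⁺) gives the smallest ion.

Cl⁻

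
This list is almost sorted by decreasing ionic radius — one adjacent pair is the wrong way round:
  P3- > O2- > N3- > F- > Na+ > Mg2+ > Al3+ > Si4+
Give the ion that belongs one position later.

The pair O2-, N3- is the wrong way round — O2- and N3- share 10 electrons; the higher nuclear charge on O (Z=8) contracts it more, so O2- < N3-. All other adjacent pairs agree with periodic trends, so O2- is the misplaced ion.

O2-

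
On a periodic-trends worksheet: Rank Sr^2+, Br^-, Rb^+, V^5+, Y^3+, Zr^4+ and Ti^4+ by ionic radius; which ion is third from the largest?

Sr^2+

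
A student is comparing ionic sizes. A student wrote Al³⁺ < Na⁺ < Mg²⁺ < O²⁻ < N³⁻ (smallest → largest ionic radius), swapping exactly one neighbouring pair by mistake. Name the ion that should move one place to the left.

Mg²⁺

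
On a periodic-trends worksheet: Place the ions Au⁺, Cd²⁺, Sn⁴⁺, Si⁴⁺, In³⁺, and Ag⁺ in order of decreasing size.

Au⁺ > Ag⁺ > Cd²⁺ > In³⁺ > Sn⁴⁺ > Si⁴⁺

Work out protons and electrons: Si⁴⁺: 10 e⁻, Z=14, Sn⁴⁺: 46 e⁻, Z=50, In³⁺: 46 e⁻, Z=49, Cd²⁺: 46 e⁻, Z=48, Ag⁺: 46 e⁻, Z=47, Au⁺: 78 e⁻, Z=79. Si⁴⁺ < Sn⁴⁺ (same group, period 3 vs 5); Sn⁴⁺ < In³⁺ (both 46 e⁻, Z=50>49); In³⁺ < Cd²⁺ (isoelectronic, higher Z=49 is smaller); Cd²⁺ < Ag⁺ (both 46 e⁻, Z=48>47); Ag⁺ < Au⁺ (same group, period 5 vs 6).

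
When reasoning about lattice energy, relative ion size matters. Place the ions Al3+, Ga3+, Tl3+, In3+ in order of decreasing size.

Tl3+ > In3+ > Ga3+ > Al3+

All are in the same group with charge +3. Radius grows down the group as n (the outermost shell) increases.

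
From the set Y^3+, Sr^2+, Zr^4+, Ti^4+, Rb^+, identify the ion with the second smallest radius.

Work out protons and electrons: Ti^4+: 18 e⁻, Z=22, Zr^4+: 36 e⁻, Z=40, Y^3+: 36 e⁻, Z=39, Sr^2+: 36 e⁻, Z=38, Rb^+: 36 e⁻, Z=37. Ti^4+ < Zr^4+ (same group, period 4 vs 5); Zr^4+ < Y^3+ (isoelectronic, higher Z=40 is smaller); Y^3+ < Sr^2+ (both 36 e⁻, Z=39>38); Sr^2+ < Rb^+ (isoelectronic, higher Z=38 is smaller).
So the order is Ti^4+ < Zr^4+ < Y^3+ < Sr^2+ < Rb^+; the 2nd-smallest ion is Zr^4+.

Zr^4+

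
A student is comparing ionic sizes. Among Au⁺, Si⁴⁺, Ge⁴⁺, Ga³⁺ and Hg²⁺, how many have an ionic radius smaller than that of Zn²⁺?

3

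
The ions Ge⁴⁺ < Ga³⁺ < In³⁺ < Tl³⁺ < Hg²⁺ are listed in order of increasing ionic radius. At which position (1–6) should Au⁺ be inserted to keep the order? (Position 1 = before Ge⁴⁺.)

Tabulating Z and e⁻: Ge⁴⁺ has 28 e⁻ (Z=32), Ga³⁺ has 28 e⁻ (Z=31), In³⁺ has 46 e⁻ (Z=49), Tl³⁺ has 78 e⁻ (Z=81), Hg²⁺ has 78 e⁻ (Z=80), Au⁺ has 78 e⁻ (Z=79). Ge⁴⁺ < Ga³⁺ (both 28 e⁻, Z=32>31); Ga³⁺ < In³⁺ (same group, 1 shell fewer); In³⁺ < Tl³⁺ (same group, period 5 vs 6); Tl³⁺ < Hg²⁺ (isoelectronic, higher Z=81 is smaller); Hg²⁺ < Au⁺ (both 78 e⁻, Z=80>79).
Putting Au⁺ in gives Ge⁴⁺ < Ga³⁺ < In³⁺ < Tl³⁺ < Hg²⁺ < Au⁺; it lands at slot 6.

6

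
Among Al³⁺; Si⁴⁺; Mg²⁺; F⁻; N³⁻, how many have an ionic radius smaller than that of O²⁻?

These species are isoelectronic with 10 electrons. The only difference is the number of protons: Si⁴⁺ (Z=14), Al³⁺ (Z=13), Mg²⁺ (Z=12), F⁻ (Z=9), O²⁻ (Z=8), N³⁻ (Z=7). The strongest nuclear pull (Si⁴⁺) gives the smallest ion.
Overall: Si⁴⁺ < Al³⁺ < Mg²⁺ < F⁻ < O²⁻ < N³⁻. O²⁻ has 4 below it and 1 above. That's 4.

4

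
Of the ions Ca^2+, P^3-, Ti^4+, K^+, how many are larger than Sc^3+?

Isoelectronic series (18 e⁻ each). Size is set by nuclear charge: more protons means a smaller ion. Ti^4+ (Z=22), Sc^3+ (Z=21), Ca^2+ (Z=20), K^+ (Z=19), P^3- (Z=15).
Relative to Sc^3+, the ions that are larger are Ca^2+, K^+, P^3-. Count: 3.

3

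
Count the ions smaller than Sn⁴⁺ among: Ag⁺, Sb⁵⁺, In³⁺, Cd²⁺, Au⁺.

1

Electron counts and nuclear charges: Sb⁵⁺ (Z=51, 46 e⁻), Sn⁴⁺ (Z=50, 46 e⁻), In³⁺ (Z=49, 46 e⁻), Cd²⁺ (Z=48, 46 e⁻), Ag⁺ (Z=47, 46 e⁻), Au⁺ (Z=79, 78 e⁻). Sb⁵⁺ < Sn⁴⁺ (both 46 e⁻, Z=51>50); Sn⁴⁺ < In³⁺ (both 46 e⁻, Z=50>49); In³⁺ < Cd²⁺ (both 46 e⁻, Z=49>48); Cd²⁺ < Ag⁺ (both 46 e⁻, Z=48>47); Ag⁺ < Au⁺ (same group, period 5 vs 6).
Overall: Sb⁵⁺ < Sn⁴⁺ < In³⁺ < Cd²⁺ < Ag⁺ < Au⁺. Sn⁴⁺ has 1 below it and 4 above. That's 1.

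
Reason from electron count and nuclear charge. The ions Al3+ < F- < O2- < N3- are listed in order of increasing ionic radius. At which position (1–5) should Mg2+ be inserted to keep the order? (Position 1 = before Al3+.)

2

Isoelectronic series (10 e⁻ each). Size is set by nuclear charge: more protons means a smaller ion. Al3+ (Z=13), Mg2+ (Z=12), F- (Z=9), O2- (Z=8), N3- (Z=7).
Merged order: Al3+ < Mg2+ < F- < O2- < N3- — Mg2+ is number 2.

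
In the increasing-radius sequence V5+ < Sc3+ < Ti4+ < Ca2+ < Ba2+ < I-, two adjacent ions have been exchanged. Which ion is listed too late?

Ti4+

Scanning neighbour by neighbour, only Sc3+/Ti4+ violates a trend: both have 18 electrons but Z(Ti)=22 > Z(Sc)=21, so Ti4+ should be the smaller of the two. That makes Ti4+ the one sitting a position late relative to where it belongs.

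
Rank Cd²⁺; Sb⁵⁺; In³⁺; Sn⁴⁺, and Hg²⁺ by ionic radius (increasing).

Sb⁵⁺ < Sn⁴⁺ < In³⁺ < Cd²⁺ < Hg²⁺

First list Z and electron count for each: Sb⁵⁺: 46 e⁻, Z=51, Sn⁴⁺: 46 e⁻, Z=50, In³⁺: 46 e⁻, Z=49, Cd²⁺: 46 e⁻, Z=48, Hg²⁺: 78 e⁻, Z=80. Sb⁵⁺ < Sn⁴⁺ (both 46 e⁻, Z=51>50); Sn⁴⁺ < In³⁺ (isoelectronic, higher Z=50 is smaller); In³⁺ < Cd²⁺ (both 46 e⁻, Z=49>48); Cd²⁺ < Hg²⁺ (same group, 1 shell fewer).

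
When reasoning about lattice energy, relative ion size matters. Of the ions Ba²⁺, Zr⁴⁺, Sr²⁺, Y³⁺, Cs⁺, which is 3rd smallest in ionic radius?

Sr²⁺

Tabulating Z and e⁻: Zr⁴⁺ (Z=40, 36 e⁻), Y³⁺ (Z=39, 36 e⁻), Sr²⁺ (Z=38, 36 e⁻), Ba²⁺ (Z=56, 54 e⁻), Cs⁺ (Z=55, 54 e⁻). Zr⁴⁺ < Y³⁺ (both 36 e⁻, Z=40>39); Y³⁺ < Sr²⁺ (isoelectronic, higher Z=39 is smaller); Sr²⁺ < Ba²⁺ (same group, 1 shell fewer); Ba²⁺ < Cs⁺ (isoelectronic, higher Z=56 is smaller).
That gives Zr⁴⁺ < Y³⁺ < Sr²⁺ < Ba²⁺ < Cs⁺. From the smallest end, number 3 is Sr²⁺.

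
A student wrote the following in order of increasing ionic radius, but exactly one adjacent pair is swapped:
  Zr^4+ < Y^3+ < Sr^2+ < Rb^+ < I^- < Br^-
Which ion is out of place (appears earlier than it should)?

Compare adjacent ions: both in group 17 with the same charge; Br^- (period 4) has the smaller radius — yet in this increasing list I^- sits before Br^-. Nothing else is reversed, so I^- should move one place to the right.

I^-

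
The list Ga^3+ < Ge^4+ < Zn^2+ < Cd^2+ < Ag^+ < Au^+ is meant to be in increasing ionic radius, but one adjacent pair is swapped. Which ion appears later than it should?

Check each adjacent pair. Ga^3+ and Ge^4+ are reversed: they are isoelectronic (28 e⁻) and Ge has more protons than Ga (32 vs 31), making Ge^4+ smaller. No other neighbouring pair contradicts the periodic trends, so Ge^4+ is the ion listed too late.

Ge^4+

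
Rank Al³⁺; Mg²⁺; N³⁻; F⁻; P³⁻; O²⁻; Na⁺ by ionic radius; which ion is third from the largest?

O²⁻

First list Z and electron count for each: Al³⁺ has 10 e⁻ (Z=13), Mg²⁺ has 10 e⁻ (Z=12), Na⁺ has 10 e⁻ (Z=11), F⁻ has 10 e⁻ (Z=9), O²⁻ has 10 e⁻ (Z=8), N³⁻ has 10 e⁻ (Z=7), P³⁻ has 18 e⁻ (Z=15). Al³⁺ < Mg²⁺ (isoelectronic, higher Z=13 is smaller); Mg²⁺ < Na⁺ (both 10 e⁻, Z=12>11); Na⁺ < F⁻ (both 10 e⁻, Z=11>9); F⁻ < O²⁻ (isoelectronic, higher Z=9 is smaller); O²⁻ < N³⁻ (isoelectronic, higher Z=8 is smaller); N³⁻ < P³⁻ (same group, 1 shell fewer).
So the order is Al³⁺ < Mg²⁺ < Na⁺ < F⁻ < O²⁻ < N³⁻ < P³⁻; the 3rd-largest ion is O²⁻.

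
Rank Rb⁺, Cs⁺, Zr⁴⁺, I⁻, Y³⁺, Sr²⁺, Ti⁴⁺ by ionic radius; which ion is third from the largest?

Tabulating Z and e⁻: Ti⁴⁺ (Z=22, 18 e⁻), Zr⁴⁺ (Z=40, 36 e⁻), Y³⁺ (Z=39, 36 e⁻), Sr²⁺ (Z=38, 36 e⁻), Rb⁺ (Z=37, 36 e⁻), Cs⁺ (Z=55, 54 e⁻), I⁻ (Z=53, 54 e⁻). Ti⁴⁺ < Zr⁴⁺ (same group, 1 shell fewer); Zr⁴⁺ < Y³⁺ (isoelectronic, higher Z=40 is smaller); Y³⁺ < Sr²⁺ (both 36 e⁻, Z=39>38); Sr²⁺ < Rb⁺ (both 36 e⁻, Z=38>37); Rb⁺ < Cs⁺ (same group, 1 shell fewer); Cs⁺ < I⁻ (both 54 e⁻, Z=55>53).
Ordering: Ti⁴⁺ < Zr⁴⁺ < Y³⁺ < Sr²⁺ < Rb⁺ < Cs⁺ < I⁻. The third largest is Rb⁺.

Rb⁺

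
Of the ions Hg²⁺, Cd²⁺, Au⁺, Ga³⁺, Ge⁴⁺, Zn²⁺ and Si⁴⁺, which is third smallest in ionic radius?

Tabulating Z and e⁻: Si⁴⁺: 10 e⁻, Z=14, Ge⁴⁺: 28 e⁻, Z=32, Ga³⁺: 28 e⁻, Z=31, Zn²⁺: 28 e⁻, Z=30, Cd²⁺: 46 e⁻, Z=48, Hg²⁺: 78 e⁻, Z=80, Au⁺: 78 e⁻, Z=79. Si⁴⁺ < Ge⁴⁺ (same group, period 3 vs 4); Ge⁴⁺ < Ga³⁺ (both 28 e⁻, Z=32>31); Ga³⁺ < Zn²⁺ (isoelectronic, higher Z=31 is smaller); Zn²⁺ < Cd²⁺ (same group, 1 shell fewer); Cd²⁺ < Hg²⁺ (same group, period 5 vs 6); Hg²⁺ < Au⁺ (both 78 e⁻, Z=80>79).
Full ascending order: Si⁴⁺ < Ge⁴⁺ < Ga³⁺ < Zn²⁺ < Cd²⁺ < Hg²⁺ < Au⁺. Counting from the smallest, position 3 is Ga³⁺.

Ga³⁺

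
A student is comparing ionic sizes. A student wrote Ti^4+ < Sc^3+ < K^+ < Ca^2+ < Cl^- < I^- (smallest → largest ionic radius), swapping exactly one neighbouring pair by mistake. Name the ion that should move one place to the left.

Check each adjacent pair. K^+ and Ca^2+ are reversed: Ca^2+ and K^+ share 18 electrons; the higher nuclear charge on Ca (Z=20) contracts it more, so Ca^2+ < K^+. No other neighbouring pair contradicts the periodic trends, so Ca^2+ is the ion listed too late.

Ca^2+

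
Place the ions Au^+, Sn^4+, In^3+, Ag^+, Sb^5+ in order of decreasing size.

Au^+ > Ag^+ > In^3+ > Sn^4+ > Sb^5+

Sb^5+: 46 e⁻, Z=51, Sn^4+: 46 e⁻, Z=50, In^3+: 46 e⁻, Z=49, Ag^+: 46 e⁻, Z=47, Au^+: 78 e⁻, Z=79. Sb^5+ < Sn^4+ (both 46 e⁻, Z=51>50); Sn^4+ < In^3+ (both 46 e⁻, Z=50>49); In^3+ < Ag^+ (isoelectronic, higher Z=49 is smaller); Ag^+ < Au^+ (same group, period 5 vs 6).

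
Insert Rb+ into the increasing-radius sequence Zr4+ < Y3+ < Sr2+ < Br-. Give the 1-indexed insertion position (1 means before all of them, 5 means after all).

4

All of these have 36 electrons (isoelectronic). With the same electron cloud, the ion with the most protons pulls it in tightest. Nuclear charges: Zr4+ (Z=40), Y3+ (Z=39), Sr2+ (Z=38), Rb+ (Z=37), Br- (Z=35). Highest Z is smallest.
The complete sequence is Zr4+ < Y3+ < Sr2+ < Rb+ < Br-. Rb+ sits at position 4.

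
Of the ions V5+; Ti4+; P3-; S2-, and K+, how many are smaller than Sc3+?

These species are isoelectronic with 18 electrons. The only difference is the number of protons: V5+ (Z=23), Ti4+ (Z=22), Sc3+ (Z=21), K+ (Z=19), S2- (Z=16), P3- (Z=15). The strongest nuclear pull (V5+) gives the smallest ion.
Relative to Sc3+, the ions that are smaller are V5+, Ti4+. That's 2.

2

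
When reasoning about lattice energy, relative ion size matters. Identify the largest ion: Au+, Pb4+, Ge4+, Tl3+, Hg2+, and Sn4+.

Au+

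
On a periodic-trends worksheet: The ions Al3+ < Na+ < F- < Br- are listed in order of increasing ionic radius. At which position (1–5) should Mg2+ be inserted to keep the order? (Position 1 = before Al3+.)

Work out protons and electrons: Al3+ (Z=13, 10 e⁻), Mg2+ (Z=12, 10 e⁻), Na+ (Z=11, 10 e⁻), F- (Z=9, 10 e⁻), Br- (Z=35, 36 e⁻). Al3+ < Mg2+ (isoelectronic, higher Z=13 is smaller); Mg2+ < Na+ (isoelectronic, higher Z=12 is smaller); Na+ < F- (both 10 e⁻, Z=11>9); F- < Br- (same group, 2 shells fewer).
With Mg2+ included the full order is Al3+ < Mg2+ < Na+ < F- < Br-, so it takes position 2.

2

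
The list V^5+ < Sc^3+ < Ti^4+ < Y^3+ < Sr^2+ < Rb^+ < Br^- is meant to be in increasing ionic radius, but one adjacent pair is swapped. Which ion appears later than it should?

Ti^4+

Check each adjacent pair. Sc^3+ and Ti^4+ are reversed: Ti^4+ and Sc^3+ share 18 electrons; the higher nuclear charge on Ti (Z=22) contracts it more, so Ti^4+ < Sc^3+. No other neighbouring pair contradicts the periodic trends, so Ti^4+ is the ion listed too late.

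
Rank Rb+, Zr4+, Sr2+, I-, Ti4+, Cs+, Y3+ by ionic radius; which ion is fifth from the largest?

Tabulating Z and e⁻: Ti4+: 18 e⁻, Z=22, Zr4+: 36 e⁻, Z=40, Y3+: 36 e⁻, Z=39, Sr2+: 36 e⁻, Z=38, Rb+: 36 e⁻, Z=37, Cs+: 54 e⁻, Z=55, I-: 54 e⁻, Z=53. Ti4+ < Zr4+ (same group, 1 shell fewer); Zr4+ < Y3+ (isoelectronic, higher Z=40 is smaller); Y3+ < Sr2+ (both 36 e⁻, Z=39>38); Sr2+ < Rb+ (isoelectronic, higher Z=38 is smaller); Rb+ < Cs+ (same group, period 5 vs 6); Cs+ < I- (both 54 e⁻, Z=55>53).
So the order is Ti4+ < Zr4+ < Y3+ < Sr2+ < Rb+ < Cs+ < I-; the 5th-largest ion is Y3+.

Y3+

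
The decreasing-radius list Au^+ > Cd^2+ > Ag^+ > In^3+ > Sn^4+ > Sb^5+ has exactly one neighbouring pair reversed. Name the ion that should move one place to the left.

Ag^+

Scanning neighbour by neighbour, only Cd^2+/Ag^+ violates a trend: Cd^2+ and Ag^+ share 46 electrons; the higher nuclear charge on Cd (Z=48) contracts it more, so Cd^2+ < Ag^+. That makes Ag^+ the one sitting a position late relative to where it belongs.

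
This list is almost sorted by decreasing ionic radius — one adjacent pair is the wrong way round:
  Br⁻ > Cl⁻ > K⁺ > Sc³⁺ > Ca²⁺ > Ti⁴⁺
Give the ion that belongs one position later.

Check each adjacent pair. Sc³⁺ and Ca²⁺ are reversed: they are isoelectronic (18 e⁻) and Sc has more protons than Ca (21 vs 20), making Sc³⁺ smaller. No other neighbouring pair contradicts the periodic trends, so Sc³⁺ is the ion listed too early.

Sc³⁺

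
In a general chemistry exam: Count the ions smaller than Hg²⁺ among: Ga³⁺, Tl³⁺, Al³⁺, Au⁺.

Work out protons and electrons: Al³⁺ has 10 e⁻ (Z=13), Ga³⁺ has 28 e⁻ (Z=31), Tl³⁺ has 78 e⁻ (Z=81), Hg²⁺ has 78 e⁻ (Z=80), Au⁺ has 78 e⁻ (Z=79). Al³⁺ < Ga³⁺ (same group, period 3 vs 4); Ga³⁺ < Tl³⁺ (same group, 2 shells fewer); Tl³⁺ < Hg²⁺ (both 78 e⁻, Z=81>80); Hg²⁺ < Au⁺ (isoelectronic, higher Z=80 is smaller).
Placing each against Hg²⁺: smaller — Al³⁺, Ga³⁺, Tl³⁺; larger — Au⁺. So 3 are smaller.

3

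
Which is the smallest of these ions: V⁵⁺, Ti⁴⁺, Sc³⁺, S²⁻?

All of these have 18 electrons (isoelectronic). With the same electron cloud, the ion with the most protons pulls it in tightest. Nuclear charges: V⁵⁺ (Z=23), Ti⁴⁺ (Z=22), Sc³⁺ (Z=21), S²⁻ (Z=16). Highest Z is smallest.

V⁵⁺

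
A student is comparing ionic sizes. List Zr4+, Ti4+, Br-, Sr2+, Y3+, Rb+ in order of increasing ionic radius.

Ti4+ < Zr4+ < Y3+ < Sr2+ < Rb+ < Br-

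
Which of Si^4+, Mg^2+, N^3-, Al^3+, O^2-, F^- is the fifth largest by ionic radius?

Each ion has 10 electrons. The ranking follows nuclear charge in reverse — greater Z gives a smaller radius. Si^4+ (Z=14), Al^3+ (Z=13), Mg^2+ (Z=12), F^- (Z=9), O^2- (Z=8), N^3- (Z=7).
That gives Si^4+ < Al^3+ < Mg^2+ < F^- < O^2- < N^3-. From the largest end, number 5 is Al^3+.

Al^3+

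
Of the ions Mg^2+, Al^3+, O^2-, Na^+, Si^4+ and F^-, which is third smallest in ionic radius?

These species are isoelectronic with 10 electrons. The only difference is the number of protons: Si^4+ (Z=14), Al^3+ (Z=13), Mg^2+ (Z=12), Na^+ (Z=11), F^- (Z=9), O^2- (Z=8). The strongest nuclear pull (Si^4+) gives the smallest ion.
That gives Si^4+ < Al^3+ < Mg^2+ < Na^+ < F^- < O^2-. From the smallest end, number 3 is Mg^2+.

Mg^2+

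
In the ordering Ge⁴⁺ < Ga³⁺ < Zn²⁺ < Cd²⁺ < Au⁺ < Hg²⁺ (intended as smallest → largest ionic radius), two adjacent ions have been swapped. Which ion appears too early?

Au⁺

Compare adjacent ions: Hg²⁺ and Au⁺ share 78 electrons; the higher nuclear charge on Hg (Z=80) contracts it more, so Hg²⁺ < Au⁺ — yet in this increasing list Au⁺ sits before Hg²⁺. Nothing else is reversed, so Au⁺ should move one place to the right.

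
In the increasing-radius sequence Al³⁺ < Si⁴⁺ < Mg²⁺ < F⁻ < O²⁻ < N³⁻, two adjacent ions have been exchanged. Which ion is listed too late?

Si⁴⁺

The pair Al³⁺, Si⁴⁺ is the wrong way round — both have 10 electrons but Z(Si)=14 > Z(Al)=13, so Si⁴⁺ should be the smaller of the two. All other adjacent pairs agree with periodic trends, so Si⁴⁺ is the misplaced ion.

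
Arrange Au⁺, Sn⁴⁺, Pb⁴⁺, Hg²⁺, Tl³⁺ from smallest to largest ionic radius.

Sn⁴⁺ < Pb⁴⁺ < Tl³⁺ < Hg²⁺ < Au⁺

Tabulating Z and e⁻: Sn⁴⁺: 46 e⁻, Z=50, Pb⁴⁺: 78 e⁻, Z=82, Tl³⁺: 78 e⁻, Z=81, Hg²⁺: 78 e⁻, Z=80, Au⁺: 78 e⁻, Z=79. Sn⁴⁺ < Pb⁴⁺ (same group, period 5 vs 6); Pb⁴⁺ < Tl³⁺ (isoelectronic, higher Z=82 is smaller); Tl³⁺ < Hg²⁺ (both 78 e⁻, Z=81>80); Hg²⁺ < Au⁺ (both 78 e⁻, Z=80>79).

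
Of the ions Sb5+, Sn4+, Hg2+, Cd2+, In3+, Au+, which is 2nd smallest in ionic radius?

Sn4+

Sb5+: 46 e⁻, Z=51, Sn4+: 46 e⁻, Z=50, In3+: 46 e⁻, Z=49, Cd2+: 46 e⁻, Z=48, Hg2+: 78 e⁻, Z=80, Au+: 78 e⁻, Z=79. Sb5+ < Sn4+ (both 46 e⁻, Z=51>50); Sn4+ < In3+ (both 46 e⁻, Z=50>49); In3+ < Cd2+ (both 46 e⁻, Z=49>48); Cd2+ < Hg2+ (same group, period 5 vs 6); Hg2+ < Au+ (isoelectronic, higher Z=80 is smaller).
Ordering: Sb5+ < Sn4+ < In3+ < Cd2+ < Hg2+ < Au+. The 2nd smallest is Sn4+.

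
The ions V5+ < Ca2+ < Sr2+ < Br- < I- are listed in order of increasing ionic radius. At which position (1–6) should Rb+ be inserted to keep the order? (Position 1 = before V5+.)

4

V5+ has 18 e⁻ (Z=23), Ca2+ has 18 e⁻ (Z=20), Sr2+ has 36 e⁻ (Z=38), Rb+ has 36 e⁻ (Z=37), Br- has 36 e⁻ (Z=35), I- has 54 e⁻ (Z=53). V5+ < Ca2+ (both 18 e⁻, Z=23>20); Ca2+ < Sr2+ (same group, period 4 vs 5); Sr2+ < Rb+ (isoelectronic, higher Z=38 is smaller); Rb+ < Br- (both 36 e⁻, Z=37>35); Br- < I- (same group, 1 shell fewer).
Putting Rb+ in gives V5+ < Ca2+ < Sr2+ < Rb+ < Br- < I-; it lands at slot 4.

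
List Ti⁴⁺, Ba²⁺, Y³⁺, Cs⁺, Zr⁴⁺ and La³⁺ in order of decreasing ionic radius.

Ti⁴⁺ (Z=22, 18 e⁻), Zr⁴⁺ (Z=40, 36 e⁻), Y³⁺ (Z=39, 36 e⁻), La³⁺ (Z=57, 54 e⁻), Ba²⁺ (Z=56, 54 e⁻), Cs⁺ (Z=55, 54 e⁻). Ti⁴⁺ < Zr⁴⁺ (same group, period 4 vs 5); Zr⁴⁺ < Y³⁺ (isoelectronic, higher Z=40 is smaller); Y³⁺ < La³⁺ (same group, 1 shell fewer); La³⁺ < Ba²⁺ (isoelectronic, higher Z=57 is smaller); Ba²⁺ < Cs⁺ (both 54 e⁻, Z=56>55).

Cs⁺ > Ba²⁺ > La³⁺ > Y³⁺ > Zr⁴⁺ > Ti⁴⁺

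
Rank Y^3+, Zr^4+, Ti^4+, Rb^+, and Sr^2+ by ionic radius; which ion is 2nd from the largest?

Work out protons and electrons: Ti^4+ (Z=22, 18 e⁻), Zr^4+ (Z=40, 36 e⁻), Y^3+ (Z=39, 36 e⁻), Sr^2+ (Z=38, 36 e⁻), Rb^+ (Z=37, 36 e⁻). Ti^4+ < Zr^4+ (same group, period 4 vs 5); Zr^4+ < Y^3+ (both 36 e⁻, Z=40>39); Y^3+ < Sr^2+ (isoelectronic, higher Z=39 is smaller); Sr^2+ < Rb^+ (both 36 e⁻, Z=38>37).
That gives Ti^4+ < Zr^4+ < Y^3+ < Sr^2+ < Rb^+. From the largest end, number 2 is Sr^2+.

Sr^2+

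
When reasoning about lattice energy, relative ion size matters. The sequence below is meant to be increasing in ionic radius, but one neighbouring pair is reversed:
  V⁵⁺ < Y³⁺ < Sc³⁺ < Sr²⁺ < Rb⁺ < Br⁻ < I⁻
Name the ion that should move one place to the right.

The pair Y³⁺, Sc³⁺ is the wrong way round — both in group 3 with the same charge; Sc³⁺ (period 4) has the smaller radius. All other adjacent pairs agree with periodic trends, so Y³⁺ is the misplaced ion.

Y³⁺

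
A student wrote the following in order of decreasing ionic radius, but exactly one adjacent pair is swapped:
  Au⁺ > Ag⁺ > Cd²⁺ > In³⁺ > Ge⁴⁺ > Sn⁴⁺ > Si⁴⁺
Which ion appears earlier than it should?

Scanning neighbour by neighbour, only Ge⁴⁺/Sn⁴⁺ violates a trend: Ge⁴⁺ and Sn⁴⁺ are in one column with the same charge; the lighter period-4 ion has one fewer shell and is smaller. That makes Ge⁴⁺ the one sitting a position early relative to where it belongs.

Ge⁴⁺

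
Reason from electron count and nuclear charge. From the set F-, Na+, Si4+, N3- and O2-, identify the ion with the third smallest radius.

F-

These species are isoelectronic with 10 electrons. The only difference is the number of protons: Si4+ (Z=14), Na+ (Z=11), F- (Z=9), O2- (Z=8), N3- (Z=7). The strongest nuclear pull (Si4+) gives the smallest ion.
That gives Si4+ < Na+ < F- < O2- < N3-. From the smallest end, number 3 is F-.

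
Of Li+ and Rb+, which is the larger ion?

Rb+

All are in the same group with charge +1. Radius grows down the group as n (the outermost shell) increases.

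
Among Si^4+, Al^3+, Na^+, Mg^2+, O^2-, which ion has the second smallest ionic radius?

Al^3+

Isoelectronic series (10 e⁻ each). Size is set by nuclear charge: more protons means a smaller ion. Si^4+ (Z=14), Al^3+ (Z=13), Mg^2+ (Z=12), Na^+ (Z=11), O^2- (Z=8).
Ordering: Si^4+ < Al^3+ < Mg^2+ < Na^+ < O^2-. The second smallest is Al^3+.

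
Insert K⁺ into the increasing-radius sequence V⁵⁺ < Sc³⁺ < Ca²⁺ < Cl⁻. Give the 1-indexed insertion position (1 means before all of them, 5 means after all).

4

Isoelectronic series (18 e⁻ each). Size is set by nuclear charge: more protons means a smaller ion. V⁵⁺ (Z=23), Sc³⁺ (Z=21), Ca²⁺ (Z=20), K⁺ (Z=19), Cl⁻ (Z=17).
Merged order: V⁵⁺ < Sc³⁺ < Ca²⁺ < K⁺ < Cl⁻ — K⁺ is number 4.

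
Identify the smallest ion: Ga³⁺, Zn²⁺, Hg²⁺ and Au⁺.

Ga³⁺

First list Z and electron count for each: Ga³⁺: 28 e⁻, Z=31, Zn²⁺: 28 e⁻, Z=30, Hg²⁺: 78 e⁻, Z=80, Au⁺: 78 e⁻, Z=79. Ga³⁺ < Zn²⁺ (isoelectronic, higher Z=31 is smaller); Zn²⁺ < Hg²⁺ (same group, period 4 vs 6); Hg²⁺ < Au⁺ (isoelectronic, higher Z=80 is smaller).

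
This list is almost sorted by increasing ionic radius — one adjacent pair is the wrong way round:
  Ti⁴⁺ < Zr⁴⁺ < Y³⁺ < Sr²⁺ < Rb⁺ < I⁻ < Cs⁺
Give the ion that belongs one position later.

I⁻

Scanning neighbour by neighbour, only I⁻/Cs⁺ violates a trend: Cs⁺ and I⁻ share 54 electrons; the higher nuclear charge on Cs (Z=55) contracts it more, so Cs⁺ < I⁻. That makes I⁻ the one sitting a position early relative to where it belongs.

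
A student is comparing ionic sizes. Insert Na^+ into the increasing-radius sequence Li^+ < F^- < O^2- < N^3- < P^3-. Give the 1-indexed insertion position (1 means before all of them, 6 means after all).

2

First list Z and electron count for each: Li^+: 2 e⁻, Z=3, Na^+: 10 e⁻, Z=11, F^-: 10 e⁻, Z=9, O^2-: 10 e⁻, Z=8, N^3-: 10 e⁻, Z=7, P^3-: 18 e⁻, Z=15. Li^+ < Na^+ (same group, 1 shell fewer); Na^+ < F^- (isoelectronic, higher Z=11 is smaller); F^- < O^2- (isoelectronic, higher Z=9 is smaller); O^2- < N^3- (both 10 e⁻, Z=8>7); N^3- < P^3- (same group, period 2 vs 3).
The complete sequence is Li^+ < Na^+ < F^- < O^2- < N^3- < P^3-. Na^+ sits at position 2.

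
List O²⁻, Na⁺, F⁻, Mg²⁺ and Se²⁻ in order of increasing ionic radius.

Mg²⁺ < Na⁺ < F⁻ < O²⁻ < Se²⁻

First list Z and electron count for each: Mg²⁺: 10 e⁻, Z=12, Na⁺: 10 e⁻, Z=11, F⁻: 10 e⁻, Z=9, O²⁻: 10 e⁻, Z=8, Se²⁻: 36 e⁻, Z=34. Mg²⁺ < Na⁺ (isoelectronic, higher Z=12 is smaller); Na⁺ < F⁻ (isoelectronic, higher Z=11 is smaller); F⁻ < O²⁻ (isoelectronic, higher Z=9 is smaller); O²⁻ < Se²⁻ (same group, period 2 vs 4).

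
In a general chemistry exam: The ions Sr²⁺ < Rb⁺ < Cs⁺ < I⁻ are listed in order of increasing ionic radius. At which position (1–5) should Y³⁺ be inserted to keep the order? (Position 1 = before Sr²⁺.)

Y³⁺ (Z=39, 36 e⁻), Sr²⁺ (Z=38, 36 e⁻), Rb⁺ (Z=37, 36 e⁻), Cs⁺ (Z=55, 54 e⁻), I⁻ (Z=53, 54 e⁻). Y³⁺ < Sr²⁺ (isoelectronic, higher Z=39 is smaller); Sr²⁺ < Rb⁺ (isoelectronic, higher Z=38 is smaller); Rb⁺ < Cs⁺ (same group, 1 shell fewer); Cs⁺ < I⁻ (isoelectronic, higher Z=55 is smaller).
Putting Y³⁺ in gives Y³⁺ < Sr²⁺ < Rb⁺ < Cs⁺ < I⁻; it lands at slot 1.

1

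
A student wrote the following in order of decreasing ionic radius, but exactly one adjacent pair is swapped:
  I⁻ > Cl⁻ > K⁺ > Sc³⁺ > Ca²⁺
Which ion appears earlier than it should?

Sc³⁺

The pair Sc³⁺, Ca²⁺ is the wrong way round — they are isoelectronic (18 e⁻) and Sc has more protons than Ca (21 vs 20), making Sc³⁺ smaller. All other adjacent pairs agree with periodic trends, so Sc³⁺ is the misplaced ion.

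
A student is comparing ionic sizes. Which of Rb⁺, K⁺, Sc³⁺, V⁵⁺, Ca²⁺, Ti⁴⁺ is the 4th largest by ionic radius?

Electron counts and nuclear charges: V⁵⁺: 18 e⁻, Z=23, Ti⁴⁺: 18 e⁻, Z=22, Sc³⁺: 18 e⁻, Z=21, Ca²⁺: 18 e⁻, Z=20, K⁺: 18 e⁻, Z=19, Rb⁺: 36 e⁻, Z=37. V⁵⁺ < Ti⁴⁺ (isoelectronic, higher Z=23 is smaller); Ti⁴⁺ < Sc³⁺ (isoelectronic, higher Z=22 is smaller); Sc³⁺ < Ca²⁺ (isoelectronic, higher Z=21 is smaller); Ca²⁺ < K⁺ (isoelectronic, higher Z=20 is smaller); K⁺ < Rb⁺ (same group, period 4 vs 5).
So the order is V⁵⁺ < Ti⁴⁺ < Sc³⁺ < Ca²⁺ < K⁺ < Rb⁺; the 4th-largest ion is Sc³⁺.

Sc³⁺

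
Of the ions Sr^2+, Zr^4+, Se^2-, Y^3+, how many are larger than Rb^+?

1

These species are isoelectronic with 36 electrons. The only difference is the number of protons: Zr^4+ (Z=40), Y^3+ (Z=39), Sr^2+ (Z=38), Rb^+ (Z=37), Se^2- (Z=34). The strongest nuclear pull (Zr^4+) gives the smallest ion.
Placing each against Rb^+: smaller — Zr^4+, Y^3+, Sr^2+; larger — Se^2-. So 1 is larger.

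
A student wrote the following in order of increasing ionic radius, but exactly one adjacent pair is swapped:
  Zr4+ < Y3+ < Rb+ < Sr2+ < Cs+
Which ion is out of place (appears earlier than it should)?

Scanning neighbour by neighbour, only Rb+/Sr2+ violates a trend: both have 36 electrons but Z(Sr)=38 > Z(Rb)=37, so Sr2+ should be the smaller of the two. That makes Rb+ the one sitting a position early relative to where it belongs.

Rb+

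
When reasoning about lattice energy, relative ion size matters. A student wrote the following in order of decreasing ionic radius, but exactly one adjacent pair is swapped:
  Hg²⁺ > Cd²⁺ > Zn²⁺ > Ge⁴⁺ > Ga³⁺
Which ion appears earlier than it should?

Check each adjacent pair. Ge⁴⁺ and Ga³⁺ are reversed: they are isoelectronic (28 e⁻) and Ge has more protons than Ga (32 vs 31), making Ge⁴⁺ smaller. No other neighbouring pair contradicts the periodic trends, so Ge⁴⁺ is the ion listed too early.

Ge⁴⁺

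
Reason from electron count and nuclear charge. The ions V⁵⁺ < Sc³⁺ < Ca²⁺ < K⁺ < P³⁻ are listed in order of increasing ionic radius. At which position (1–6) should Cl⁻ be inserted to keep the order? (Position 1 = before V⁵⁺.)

5

These species are isoelectronic with 18 electrons. The only difference is the number of protons: V⁵⁺ (Z=23), Sc³⁺ (Z=21), Ca²⁺ (Z=20), K⁺ (Z=19), Cl⁻ (Z=17), P³⁻ (Z=15). The strongest nuclear pull (V⁵⁺) gives the smallest ion.
Merged order: V⁵⁺ < Sc³⁺ < Ca²⁺ < K⁺ < Cl⁻ < P³⁻ — Cl⁻ is number 5.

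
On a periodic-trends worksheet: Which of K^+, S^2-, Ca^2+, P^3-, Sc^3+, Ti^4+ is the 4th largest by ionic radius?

Ca^2+

These species are isoelectronic with 18 electrons. The only difference is the number of protons: Ti^4+ (Z=22), Sc^3+ (Z=21), Ca^2+ (Z=20), K^+ (Z=19), S^2- (Z=16), P^3- (Z=15). The strongest nuclear pull (Ti^4+) gives the smallest ion.
Full ascending order: Ti^4+ < Sc^3+ < Ca^2+ < K^+ < S^2- < P^3-. Counting from the largest, position 4 is Ca^2+.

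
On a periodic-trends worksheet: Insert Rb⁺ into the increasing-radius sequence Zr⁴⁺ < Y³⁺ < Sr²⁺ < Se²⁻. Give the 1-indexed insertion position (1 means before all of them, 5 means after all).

All of these have 36 electrons (isoelectronic). With the same electron cloud, the ion with the most protons pulls it in tightest. Nuclear charges: Zr⁴⁺ (Z=40), Y³⁺ (Z=39), Sr²⁺ (Z=38), Rb⁺ (Z=37), Se²⁻ (Z=34). Highest Z is smallest.
Merged order: Zr⁴⁺ < Y³⁺ < Sr²⁺ < Rb⁺ < Se²⁻ — Rb⁺ is number 4.

4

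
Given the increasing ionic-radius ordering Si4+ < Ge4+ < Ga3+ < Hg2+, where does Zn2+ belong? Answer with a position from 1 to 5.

Tabulating Z and e⁻: Si4+ has 10 e⁻ (Z=14), Ge4+ has 28 e⁻ (Z=32), Ga3+ has 28 e⁻ (Z=31), Zn2+ has 28 e⁻ (Z=30), Hg2+ has 78 e⁻ (Z=80). Si4+ < Ge4+ (same group, 1 shell fewer); Ge4+ < Ga3+ (isoelectronic, higher Z=32 is smaller); Ga3+ < Zn2+ (isoelectronic, higher Z=31 is smaller); Zn2+ < Hg2+ (same group, 2 shells fewer).
Putting Zn2+ in gives Si4+ < Ge4+ < Ga3+ < Zn2+ < Hg2+; it lands at slot 4.

4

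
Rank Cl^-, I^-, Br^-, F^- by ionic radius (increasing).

These ions sit in one column with identical charge. Each step down the periodic table adds a principal shell, increasing the radius.

F^- < Cl^- < Br^- < I^-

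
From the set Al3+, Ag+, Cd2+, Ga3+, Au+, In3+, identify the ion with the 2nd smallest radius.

Electron counts and nuclear charges: Al3+ (Z=13, 10 e⁻), Ga3+ (Z=31, 28 e⁻), In3+ (Z=49, 46 e⁻), Cd2+ (Z=48, 46 e⁻), Ag+ (Z=47, 46 e⁻), Au+ (Z=79, 78 e⁻). Al3+ < Ga3+ (same group, period 3 vs 4); Ga3+ < In3+ (same group, 1 shell fewer); In3+ < Cd2+ (both 46 e⁻, Z=49>48); Cd2+ < Ag+ (isoelectronic, higher Z=48 is smaller); Ag+ < Au+ (same group, 1 shell fewer).
That gives Al3+ < Ga3+ < In3+ < Cd2+ < Ag+ < Au+. From the smallest end, number 2 is Ga3+.

Ga3+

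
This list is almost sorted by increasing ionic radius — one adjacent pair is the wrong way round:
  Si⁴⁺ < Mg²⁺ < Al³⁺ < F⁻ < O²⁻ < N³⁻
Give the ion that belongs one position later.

Mg²⁺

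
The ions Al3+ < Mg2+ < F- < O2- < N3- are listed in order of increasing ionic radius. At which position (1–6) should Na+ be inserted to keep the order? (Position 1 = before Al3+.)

3

Isoelectronic series (10 e⁻ each). Size is set by nuclear charge: more protons means a smaller ion. Al3+ (Z=13), Mg2+ (Z=12), Na+ (Z=11), F- (Z=9), O2- (Z=8), N3- (Z=7).
Putting Na+ in gives Al3+ < Mg2+ < Na+ < F- < O2- < N3-; it lands at slot 3.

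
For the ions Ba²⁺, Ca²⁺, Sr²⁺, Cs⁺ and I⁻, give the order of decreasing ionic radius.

I⁻ > Cs⁺ > Ba²⁺ > Sr²⁺ > Ca²⁺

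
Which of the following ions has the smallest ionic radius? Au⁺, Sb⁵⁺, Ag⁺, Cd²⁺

Sb⁵⁺

First list Z and electron count for each: Sb⁵⁺ has 46 e⁻ (Z=51), Cd²⁺ has 46 e⁻ (Z=48), Ag⁺ has 46 e⁻ (Z=47), Au⁺ has 78 e⁻ (Z=79). Sb⁵⁺ < Cd²⁺ (isoelectronic, higher Z=51 is smaller); Cd²⁺ < Ag⁺ (both 46 e⁻, Z=48>47); Ag⁺ < Au⁺ (same group, period 5 vs 6).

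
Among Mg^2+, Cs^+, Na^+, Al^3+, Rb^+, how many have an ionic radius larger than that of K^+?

2

First list Z and electron count for each: Al^3+ (Z=13, 10 e⁻), Mg^2+ (Z=12, 10 e⁻), Na^+ (Z=11, 10 e⁻), K^+ (Z=19, 18 e⁻), Rb^+ (Z=37, 36 e⁻), Cs^+ (Z=55, 54 e⁻). Al^3+ < Mg^2+ (isoelectronic, higher Z=13 is smaller); Mg^2+ < Na^+ (both 10 e⁻, Z=12>11); Na^+ < K^+ (same group, 1 shell fewer); K^+ < Rb^+ (same group, 1 shell fewer); Rb^+ < Cs^+ (same group, 1 shell fewer).
Overall: Al^3+ < Mg^2+ < Na^+ < K^+ < Rb^+ < Cs^+. K^+ has 3 below it and 2 above. So 2 are larger.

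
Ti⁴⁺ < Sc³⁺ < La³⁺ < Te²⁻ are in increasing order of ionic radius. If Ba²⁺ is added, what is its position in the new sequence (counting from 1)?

Electron counts and nuclear charges: Ti⁴⁺ (Z=22, 18 e⁻), Sc³⁺ (Z=21, 18 e⁻), La³⁺ (Z=57, 54 e⁻), Ba²⁺ (Z=56, 54 e⁻), Te²⁻ (Z=52, 54 e⁻). Ti⁴⁺ < Sc³⁺ (both 18 e⁻, Z=22>21); Sc³⁺ < La³⁺ (same group, period 4 vs 6); La³⁺ < Ba²⁺ (both 54 e⁻, Z=57>56); Ba²⁺ < Te²⁻ (both 54 e⁻, Z=56>52).
Merged order: Ti⁴⁺ < Sc³⁺ < La³⁺ < Ba²⁺ < Te²⁻ — Ba²⁺ is number 4.

4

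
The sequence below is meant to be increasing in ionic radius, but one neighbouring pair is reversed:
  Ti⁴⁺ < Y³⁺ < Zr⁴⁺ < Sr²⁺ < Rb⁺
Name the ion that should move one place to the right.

Compare adjacent ions: both have 36 electrons but Z(Zr)=40 > Z(Y)=39, so Zr⁴⁺ should be the smaller of the two — yet in this increasing list Y³⁺ sits before Zr⁴⁺. Nothing else is reversed, so Y³⁺ should move one place to the right.

Y³⁺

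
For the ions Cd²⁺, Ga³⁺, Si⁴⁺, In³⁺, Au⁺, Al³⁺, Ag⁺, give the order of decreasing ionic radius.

Au⁺ > Ag⁺ > Cd²⁺ > In³⁺ > Ga³⁺ > Al³⁺ > Si⁴⁺

Si⁴⁺: 10 e⁻, Z=14, Al³⁺: 10 e⁻, Z=13, Ga³⁺: 28 e⁻, Z=31, In³⁺: 46 e⁻, Z=49, Cd²⁺: 46 e⁻, Z=48, Ag⁺: 46 e⁻, Z=47, Au⁺: 78 e⁻, Z=79. Si⁴⁺ < Al³⁺ (both 10 e⁻, Z=14>13); Al³⁺ < Ga³⁺ (same group, 1 shell fewer); Ga³⁺ < In³⁺ (same group, period 4 vs 5); In³⁺ < Cd²⁺ (isoelectronic, higher Z=49 is smaller); Cd²⁺ < Ag⁺ (both 46 e⁻, Z=48>47); Ag⁺ < Au⁺ (same group, 1 shell fewer).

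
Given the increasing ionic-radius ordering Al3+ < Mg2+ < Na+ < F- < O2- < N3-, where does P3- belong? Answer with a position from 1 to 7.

7

Work out protons and electrons: Al3+ (Z=13, 10 e⁻), Mg2+ (Z=12, 10 e⁻), Na+ (Z=11, 10 e⁻), F- (Z=9, 10 e⁻), O2- (Z=8, 10 e⁻), N3- (Z=7, 10 e⁻), P3- (Z=15, 18 e⁻). Al3+ < Mg2+ (isoelectronic, higher Z=13 is smaller); Mg2+ < Na+ (both 10 e⁻, Z=12>11); Na+ < F- (isoelectronic, higher Z=11 is smaller); F- < O2- (isoelectronic, higher Z=9 is smaller); O2- < N3- (both 10 e⁻, Z=8>7); N3- < P3- (same group, 1 shell fewer).
With P3- included the full order is Al3+ < Mg2+ < Na+ < F- < O2- < N3- < P3-, so it takes position 7.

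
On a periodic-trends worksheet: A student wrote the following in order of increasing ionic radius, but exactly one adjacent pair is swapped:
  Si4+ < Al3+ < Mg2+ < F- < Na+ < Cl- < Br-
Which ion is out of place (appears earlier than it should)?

F-

The pair F-, Na+ is the wrong way round — Na+ and F- share 10 electrons; the higher nuclear charge on Na (Z=11) contracts it more, so Na+ < F-. All other adjacent pairs agree with periodic trends, so F- is the misplaced ion.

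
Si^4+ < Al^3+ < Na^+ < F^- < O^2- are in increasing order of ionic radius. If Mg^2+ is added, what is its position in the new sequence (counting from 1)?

3

These species are isoelectronic with 10 electrons. The only difference is the number of protons: Si^4+ (Z=14), Al^3+ (Z=13), Mg^2+ (Z=12), Na^+ (Z=11), F^- (Z=9), O^2- (Z=8). The strongest nuclear pull (Si^4+) gives the smallest ion.
The complete sequence is Si^4+ < Al^3+ < Mg^2+ < Na^+ < F^- < O^2-. Mg^2+ sits at position 3.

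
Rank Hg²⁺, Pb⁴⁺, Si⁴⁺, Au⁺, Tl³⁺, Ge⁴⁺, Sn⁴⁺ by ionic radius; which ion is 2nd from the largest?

Si⁴⁺ has 10 e⁻ (Z=14), Ge⁴⁺ has 28 e⁻ (Z=32), Sn⁴⁺ has 46 e⁻ (Z=50), Pb⁴⁺ has 78 e⁻ (Z=82), Tl³⁺ has 78 e⁻ (Z=81), Hg²⁺ has 78 e⁻ (Z=80), Au⁺ has 78 e⁻ (Z=79). Si⁴⁺ < Ge⁴⁺ (same group, 1 shell fewer); Ge⁴⁺ < Sn⁴⁺ (same group, 1 shell fewer); Sn⁴⁺ < Pb⁴⁺ (same group, 1 shell fewer); Pb⁴⁺ < Tl³⁺ (both 78 e⁻, Z=82>81); Tl³⁺ < Hg²⁺ (isoelectronic, higher Z=81 is smaller); Hg²⁺ < Au⁺ (both 78 e⁻, Z=80>79).
That gives Si⁴⁺ < Ge⁴⁺ < Sn⁴⁺ < Pb⁴⁺ < Tl³⁺ < Hg²⁺ < Au⁺. From the largest end, number 2 is Hg²⁺.

Hg²⁺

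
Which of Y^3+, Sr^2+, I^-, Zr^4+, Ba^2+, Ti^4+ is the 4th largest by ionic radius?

Work out protons and electrons: Ti^4+ has 18 e⁻ (Z=22), Zr^4+ has 36 e⁻ (Z=40), Y^3+ has 36 e⁻ (Z=39), Sr^2+ has 36 e⁻ (Z=38), Ba^2+ has 54 e⁻ (Z=56), I^- has 54 e⁻ (Z=53). Ti^4+ < Zr^4+ (same group, period 4 vs 5); Zr^4+ < Y^3+ (isoelectronic, higher Z=40 is smaller); Y^3+ < Sr^2+ (both 36 e⁻, Z=39>38); Sr^2+ < Ba^2+ (same group, period 5 vs 6); Ba^2+ < I^- (both 54 e⁻, Z=56>53).
That gives Ti^4+ < Zr^4+ < Y^3+ < Sr^2+ < Ba^2+ < I^-. From the largest end, number 4 is Y^3+.

Y^3+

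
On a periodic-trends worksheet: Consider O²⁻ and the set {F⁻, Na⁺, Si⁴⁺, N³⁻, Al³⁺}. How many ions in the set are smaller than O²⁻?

Isoelectronic series (10 e⁻ each). Size is set by nuclear charge: more protons means a smaller ion. Si⁴⁺ (Z=14), Al³⁺ (Z=13), Na⁺ (Z=11), F⁻ (Z=9), O²⁻ (Z=8), N³⁻ (Z=7).
Overall: Si⁴⁺ < Al³⁺ < Na⁺ < F⁻ < O²⁻ < N³⁻. O²⁻ has 4 below it and 1 above. So 4 are smaller.

4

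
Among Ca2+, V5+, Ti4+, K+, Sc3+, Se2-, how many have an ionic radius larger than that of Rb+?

V5+ has 18 e⁻ (Z=23), Ti4+ has 18 e⁻ (Z=22), Sc3+ has 18 e⁻ (Z=21), Ca2+ has 18 e⁻ (Z=20), K+ has 18 e⁻ (Z=19), Rb+ has 36 e⁻ (Z=37), Se2- has 36 e⁻ (Z=34). V5+ < Ti4+ (isoelectronic, higher Z=23 is smaller); Ti4+ < Sc3+ (isoelectronic, higher Z=22 is smaller); Sc3+ < Ca2+ (both 18 e⁻, Z=21>20); Ca2+ < K+ (isoelectronic, higher Z=20 is smaller); K+ < Rb+ (same group, period 4 vs 5); Rb+ < Se2- (both 36 e⁻, Z=37>34).
Overall: V5+ < Ti4+ < Sc3+ < Ca2+ < K+ < Rb+ < Se2-. Rb+ has 5 below it and 1 above. Count: 1.

1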